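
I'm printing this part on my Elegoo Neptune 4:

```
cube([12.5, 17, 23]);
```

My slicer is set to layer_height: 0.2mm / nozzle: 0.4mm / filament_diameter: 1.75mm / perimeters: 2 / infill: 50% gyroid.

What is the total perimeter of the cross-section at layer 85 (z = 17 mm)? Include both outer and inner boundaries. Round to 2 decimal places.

At z = 17 mm: the cube is present — its section is the full 12.5×17 rectangle (perimeter 59.00 mm). Overall, the cross-section is a single solid region. Total boundary length (outer) = 59.00 mm.

59.00 mm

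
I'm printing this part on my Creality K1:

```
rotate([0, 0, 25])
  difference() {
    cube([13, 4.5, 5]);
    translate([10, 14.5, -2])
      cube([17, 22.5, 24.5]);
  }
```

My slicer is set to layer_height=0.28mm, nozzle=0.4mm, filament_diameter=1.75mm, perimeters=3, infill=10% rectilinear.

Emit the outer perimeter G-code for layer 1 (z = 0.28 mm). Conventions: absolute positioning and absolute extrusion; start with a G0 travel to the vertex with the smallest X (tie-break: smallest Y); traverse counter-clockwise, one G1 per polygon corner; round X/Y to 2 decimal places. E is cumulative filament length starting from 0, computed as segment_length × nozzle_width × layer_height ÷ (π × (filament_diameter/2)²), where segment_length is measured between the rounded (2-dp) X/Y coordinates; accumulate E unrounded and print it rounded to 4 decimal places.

At z = 0.28 mm: the cube (footprint 13×4.5) is included at this height; the cube at (10, 14.5) (footprint 17×22.5) is included at this height; After the difference (first − rest): starting from the 13×4.5 cube, the 17×22.5 cube at (10, 14.5) misses the remaining region (no effect) — 1 connected region; (whole slice rotated 25° about Z — lengths, areas and connectivity unchanged). The outline is a single polygon with 4 vertices. Extrusion per mm of travel: 0.4 × 0.28 / (π × 0.875²) = 0.046564. Accumulating E over each segment gives final E = 1.6295.

G0 X-1.90 Y4.08 Z0.28
G1 X0.00 Y0.00 E0.2096
G1 X11.78 Y5.49 E0.8147
G1 X9.88 Y9.57 E1.0243
G1 X-1.90 Y4.08 E1.6295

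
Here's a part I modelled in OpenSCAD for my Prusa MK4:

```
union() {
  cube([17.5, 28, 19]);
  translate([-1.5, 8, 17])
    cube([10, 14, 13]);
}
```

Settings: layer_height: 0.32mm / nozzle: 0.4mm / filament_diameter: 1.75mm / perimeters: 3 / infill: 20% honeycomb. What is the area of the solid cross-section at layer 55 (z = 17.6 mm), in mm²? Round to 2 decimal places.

At z = 17.6 mm: the 17.5×28 cube contributes its full rectangle (area 490.00 mm²); the 10×14 cube at (-1.5, 8) contributes its full rectangle (area 140.00 mm²); Combining (union): the regions partially overlap — summed areas 630.00 mm² minus the doubly-counted overlap 119.00 mm² gives 511.00 mm² — area = 511.00 mm². Overall, the cross-section is a single solid region. Net area = 511.00 mm².

511.00 mm²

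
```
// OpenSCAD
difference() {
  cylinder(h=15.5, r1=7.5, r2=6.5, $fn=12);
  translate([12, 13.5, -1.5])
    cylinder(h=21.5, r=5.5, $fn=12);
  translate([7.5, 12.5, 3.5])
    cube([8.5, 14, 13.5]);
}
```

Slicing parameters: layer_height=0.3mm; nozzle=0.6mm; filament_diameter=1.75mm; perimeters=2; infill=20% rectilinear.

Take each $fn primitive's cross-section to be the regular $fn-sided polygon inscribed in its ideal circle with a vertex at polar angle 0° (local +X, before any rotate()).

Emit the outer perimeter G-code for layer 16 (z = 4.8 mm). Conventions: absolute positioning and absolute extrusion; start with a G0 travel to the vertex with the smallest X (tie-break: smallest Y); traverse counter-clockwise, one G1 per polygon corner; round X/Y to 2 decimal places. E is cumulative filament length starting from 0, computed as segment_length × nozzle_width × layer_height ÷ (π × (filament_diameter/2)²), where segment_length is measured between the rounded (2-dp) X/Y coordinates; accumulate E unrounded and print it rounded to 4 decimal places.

At z = 4.8 mm: the cone contributes a regular 12-gon of circumradius 7.190 (interpolated between r1=7.5 and r2=6.5 at t=0.310); the r=5.5 cylinder at (12, 13.5) contributes a regular 12-gon of circumradius 5.5; the 8.5×14 cube at (7.5, 12.5) contributes its full rectangle; After the difference (first − rest): starting from the cone, the r=5.5 cylinder at (12, 13.5) misses the remaining region (no effect); the 8.5×14 cube at (7.5, 12.5) misses the remaining region (no effect) — 1 connected region. The outline is a single polygon with 12 vertices. Extrusion per mm of travel: 0.6 × 0.3 / (π × 0.875²) = 0.074835. Accumulating E over each segment gives final E = 3.3439.

G0 X-7.19 Y0.00 Z4.80
G1 X-6.23 Y-3.60 E0.2788
G1 X-3.60 Y-6.23 E0.5572
G1 X0.00 Y-7.19 E0.8360
G1 X3.60 Y-6.23 E1.1148
G1 X6.23 Y-3.60 E1.3931
G1 X7.19 Y0.00 E1.6720
G1 X6.23 Y3.60 E1.9508
G1 X3.60 Y6.23 E2.2291
G1 X0.00 Y7.19 E2.5080
G1 X-3.60 Y6.23 E2.7868
G1 X-6.23 Y3.60 E3.0651
G1 X-7.19 Y0.00 E3.3439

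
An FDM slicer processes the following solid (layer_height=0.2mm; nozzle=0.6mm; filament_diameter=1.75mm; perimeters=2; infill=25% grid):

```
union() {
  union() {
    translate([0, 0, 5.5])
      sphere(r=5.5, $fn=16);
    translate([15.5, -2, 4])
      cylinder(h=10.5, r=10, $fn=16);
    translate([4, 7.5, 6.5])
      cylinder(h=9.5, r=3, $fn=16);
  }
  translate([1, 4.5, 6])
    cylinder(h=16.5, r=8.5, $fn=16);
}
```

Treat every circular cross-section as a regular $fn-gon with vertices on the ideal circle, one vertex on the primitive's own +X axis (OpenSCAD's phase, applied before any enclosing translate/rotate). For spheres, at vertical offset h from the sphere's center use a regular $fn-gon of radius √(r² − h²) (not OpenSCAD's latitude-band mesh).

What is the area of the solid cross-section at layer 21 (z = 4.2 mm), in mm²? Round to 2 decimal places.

At z = 4.2 mm: the sphere: section is a regular 16-gon, circumradius = √(r²−h²) = √(5.5²−1.3²) = 5.344 (area = (16/2)·5.344²·sin(360°/16) = 87.44 mm²); the r=10 cylinder at (15.5, -2) gives a regular 16-gon of circumradius 10 (constant along its height) (area = (16/2)·10.000²·sin(360°/16) = 306.15 mm²); the cylinder at (4, 7.5) does not reach this height (z outside [6.5, 16]); Combining (union): the 2 present regions are separate (no shared area or edge), so areas and boundary lengths simply add and each stays a separate island — area = 393.58 mm²; the cylinder at (1, 4.5) is absent (z outside [6, 22.5]); Combining (union): only the result so far is present, so the union is just that shape — area = 393.58 mm². Overall, the cross-section has 2 separate islands. Net area = 393.58 mm².

393.58 mm²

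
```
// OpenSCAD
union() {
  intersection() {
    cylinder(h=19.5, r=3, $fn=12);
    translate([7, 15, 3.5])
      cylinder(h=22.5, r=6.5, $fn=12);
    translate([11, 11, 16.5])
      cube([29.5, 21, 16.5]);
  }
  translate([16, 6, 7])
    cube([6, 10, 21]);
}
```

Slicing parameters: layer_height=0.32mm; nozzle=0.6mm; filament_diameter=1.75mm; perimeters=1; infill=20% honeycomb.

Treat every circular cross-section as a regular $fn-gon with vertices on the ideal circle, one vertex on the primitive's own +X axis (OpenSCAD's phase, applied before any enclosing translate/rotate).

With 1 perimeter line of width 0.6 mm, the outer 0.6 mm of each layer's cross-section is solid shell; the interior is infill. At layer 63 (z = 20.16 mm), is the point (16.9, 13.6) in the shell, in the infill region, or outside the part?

At z = 20.16 mm: the cylinder is not intersected at this z (z outside [0, 19.5]); the cylinder at (7, 15): section is a regular 12-gon, circumradius r=6.5; the 29.5×21 cube at (11, 11) contributes its full rectangle; Keeping only the common overlap: at least one operand is absent at this height, so nothing remains; the 6×10 cube at (16, 6) contributes its full rectangle; Taking the union: only the 6×10 cube at (16, 6) is present, so the union is just that shape — 1 connected region. Overall, the cross-section is a single solid region. The nearest boundary edge runs (16.00, 16.00)→(16.00, 6.00); distance from the point to it = 0.90 mm. The point is inside the cross-section and 0.90 mm from the nearest boundary — more than the 0.6 mm shell width (1 × 0.6), so it's in the infill interior.

infill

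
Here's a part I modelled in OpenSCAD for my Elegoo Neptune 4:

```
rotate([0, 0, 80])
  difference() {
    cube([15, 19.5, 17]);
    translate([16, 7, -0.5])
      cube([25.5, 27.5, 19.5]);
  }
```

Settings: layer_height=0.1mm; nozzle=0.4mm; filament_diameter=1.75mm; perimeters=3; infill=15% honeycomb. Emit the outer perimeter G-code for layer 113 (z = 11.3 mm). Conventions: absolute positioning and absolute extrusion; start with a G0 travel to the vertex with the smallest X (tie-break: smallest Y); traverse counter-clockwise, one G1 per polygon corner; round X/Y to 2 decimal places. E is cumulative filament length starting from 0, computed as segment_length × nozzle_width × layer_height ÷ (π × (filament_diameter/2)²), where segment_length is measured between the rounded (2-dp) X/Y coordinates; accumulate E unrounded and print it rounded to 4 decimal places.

G0 X-19.20 Y3.39 Z11.30
G1 X0.00 Y0.00 E0.3242
G1 X2.60 Y14.77 E0.5736
G1 X-16.60 Y18.16 E0.8979
G1 X-19.20 Y3.39 E1.1473

At z = 11.3 mm: the cube (footprint 15×19.5) is included at this height; the cube at (16, 7) (footprint 25.5×27.5) is included at this height; Subtracting the remaining from the first: starting from the 15×19.5 cube, the 25.5×27.5 cube at (16, 7) misses the remaining region (no effect) — 1 connected region; (whole slice rotated 80° about Z — lengths, areas and connectivity unchanged). The outline is a single polygon with 4 vertices. Extrusion per mm of travel: 0.4 × 0.1 / (π × 0.875²) = 0.016630. Accumulating E over each segment gives final E = 1.1473.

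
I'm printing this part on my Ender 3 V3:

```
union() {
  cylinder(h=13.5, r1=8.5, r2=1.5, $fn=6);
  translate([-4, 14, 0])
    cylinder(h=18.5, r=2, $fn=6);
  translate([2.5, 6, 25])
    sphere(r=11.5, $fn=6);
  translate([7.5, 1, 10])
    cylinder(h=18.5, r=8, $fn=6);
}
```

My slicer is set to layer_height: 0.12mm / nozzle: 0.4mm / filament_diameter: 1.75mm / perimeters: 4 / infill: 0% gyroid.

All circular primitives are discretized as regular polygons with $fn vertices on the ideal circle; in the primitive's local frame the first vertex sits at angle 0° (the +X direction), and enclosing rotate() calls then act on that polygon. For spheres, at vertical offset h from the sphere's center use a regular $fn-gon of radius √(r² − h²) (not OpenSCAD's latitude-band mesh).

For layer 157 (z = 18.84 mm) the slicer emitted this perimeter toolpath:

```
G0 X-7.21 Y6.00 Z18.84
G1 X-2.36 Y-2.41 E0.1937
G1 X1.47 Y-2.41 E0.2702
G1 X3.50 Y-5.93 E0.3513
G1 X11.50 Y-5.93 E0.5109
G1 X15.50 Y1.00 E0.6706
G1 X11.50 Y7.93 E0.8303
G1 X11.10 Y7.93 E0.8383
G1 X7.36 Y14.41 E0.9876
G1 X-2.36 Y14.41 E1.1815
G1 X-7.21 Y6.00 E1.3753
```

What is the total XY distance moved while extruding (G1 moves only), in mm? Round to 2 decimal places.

Sum the Euclidean lengths of each G1 segment: total = 68.91 mm.

68.91 mm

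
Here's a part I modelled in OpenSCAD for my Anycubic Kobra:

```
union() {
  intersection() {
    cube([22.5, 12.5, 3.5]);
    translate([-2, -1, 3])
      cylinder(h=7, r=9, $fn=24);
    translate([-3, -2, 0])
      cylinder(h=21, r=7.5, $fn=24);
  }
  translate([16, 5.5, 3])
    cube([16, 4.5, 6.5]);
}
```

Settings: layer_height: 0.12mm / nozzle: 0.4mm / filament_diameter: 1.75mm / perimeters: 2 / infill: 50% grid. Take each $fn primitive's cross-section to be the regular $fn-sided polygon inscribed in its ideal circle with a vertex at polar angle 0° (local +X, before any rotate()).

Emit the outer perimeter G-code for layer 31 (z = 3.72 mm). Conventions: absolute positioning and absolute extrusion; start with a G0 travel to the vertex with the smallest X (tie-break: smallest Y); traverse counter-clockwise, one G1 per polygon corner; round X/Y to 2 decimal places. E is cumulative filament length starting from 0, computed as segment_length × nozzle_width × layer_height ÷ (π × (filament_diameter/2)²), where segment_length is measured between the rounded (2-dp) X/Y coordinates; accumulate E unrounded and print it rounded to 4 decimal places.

At z = 3.72 mm: the cube is not intersected at this z (z outside [0, 3.5]); the r=9 cylinder at (-2, -1) gives a regular 24-gon of circumradius 9 (constant along its height); the r=7.5 cylinder at (-3, -2) gives a regular 24-gon of circumradius 7.5 (constant along its height); After intersecting: at least one operand is absent at this height, so nothing remains; the cube at (16, 5.5) is present — its section is the full 16×4.5 rectangle; Combining (union): only the 16×4.5 cube at (16, 5.5) is present, so the union is just that shape — 1 connected region. The outline is a single polygon with 4 vertices. Extrusion per mm of travel: 0.4 × 0.12 / (π × 0.875²) = 0.019956. Accumulating E over each segment gives final E = 0.8182.

G0 X16.00 Y5.50 Z3.72
G1 X32.00 Y5.50 E0.3193
G1 X32.00 Y10.00 E0.4091
G1 X16.00 Y10.00 E0.7284
G1 X16.00 Y5.50 E0.8182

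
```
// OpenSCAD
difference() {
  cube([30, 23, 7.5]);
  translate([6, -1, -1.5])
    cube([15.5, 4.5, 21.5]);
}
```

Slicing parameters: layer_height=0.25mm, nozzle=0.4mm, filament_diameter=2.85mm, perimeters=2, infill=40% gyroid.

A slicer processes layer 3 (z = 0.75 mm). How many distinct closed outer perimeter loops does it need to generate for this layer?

At z = 0.75 mm: the 30×23 cube contributes its full rectangle; the cube at (6, -1) is present — its section is the full 15.5×4.5 rectangle; Subtracting the remaining from the first: starting from the 30×23 cube, the 15.5×4.5 cube at (6, -1) partially overlaps it — only the 54.25 mm² overlap (of its 69.75 mm²) is removed, clipping the outline — 1 connected region. The result has 1 disconnected region.

1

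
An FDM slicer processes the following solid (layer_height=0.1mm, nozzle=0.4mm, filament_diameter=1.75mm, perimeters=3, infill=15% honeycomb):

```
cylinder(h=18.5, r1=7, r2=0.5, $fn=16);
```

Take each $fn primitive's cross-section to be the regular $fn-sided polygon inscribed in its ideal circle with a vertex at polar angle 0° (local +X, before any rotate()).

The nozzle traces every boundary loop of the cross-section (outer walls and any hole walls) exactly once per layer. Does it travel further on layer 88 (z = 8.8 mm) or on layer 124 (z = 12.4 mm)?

Layer 88 (z = 8.8): the cone: at t=0.476 of its height the radius interpolates to r₁+(r₂−r₁)t = 3.908, giving a regular 16-gon of that circumradius (perimeter = 2·16·3.908·sin(180°/16) = 24.40 mm). So its perimeter = 24.40 mm. Layer 124 (z = 12.4): the cone: at t=0.670 of its height the radius interpolates to r₁+(r₂−r₁)t = 2.643, giving a regular 16-gon of that circumradius (perimeter = 2·16·2.643·sin(180°/16) = 16.50 mm). So its perimeter = 16.50 mm. Layer 88 is larger (24.40 vs 16.50 mm).

layer 88 (z = 8.8 mm)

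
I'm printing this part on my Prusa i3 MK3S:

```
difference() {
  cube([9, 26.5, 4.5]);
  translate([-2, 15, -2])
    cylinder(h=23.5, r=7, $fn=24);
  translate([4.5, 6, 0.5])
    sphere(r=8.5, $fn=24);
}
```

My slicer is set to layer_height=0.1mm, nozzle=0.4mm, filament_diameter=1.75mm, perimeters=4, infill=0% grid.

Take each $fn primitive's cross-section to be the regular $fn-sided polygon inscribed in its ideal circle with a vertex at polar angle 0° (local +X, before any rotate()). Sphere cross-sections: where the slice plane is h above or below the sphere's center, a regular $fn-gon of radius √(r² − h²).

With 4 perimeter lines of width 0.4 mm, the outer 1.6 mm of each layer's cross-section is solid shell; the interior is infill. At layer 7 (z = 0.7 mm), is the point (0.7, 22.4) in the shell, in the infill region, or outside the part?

shell

At z = 0.7 mm: the cube is present — its section is the full 9×26.5 rectangle; the r=7 cylinder at (-2, 15) gives a regular 24-gon of circumradius 7 (constant along its height); the r=8.5 sphere at (4.5, 6) slices to a regular 24-gon of circumradius 8.498 (√(r²−h²) with h=0.2 from center); Subtracting the remaining from the first: starting from the 9×26.5 cube, the r=7 cylinder at (-2, 15) partially overlaps it — only the 48.63 mm² overlap (of its 152.19 mm²) is removed, clipping the outline; the r=8.5 sphere at (4.5, 6) partially overlaps it — only the 106.58 mm² overlap (of its 224.27 mm²) is removed, clipping the outline — 1 connected region. Overall, the cross-section is a single solid region. The nearest boundary edge runs (0.00, 21.68)→(0.00, 26.50); distance from the point to it = 0.70 mm. The point is inside the cross-section, 0.70 mm from the nearest boundary — within the 1.6 mm shell band (4 × 0.4).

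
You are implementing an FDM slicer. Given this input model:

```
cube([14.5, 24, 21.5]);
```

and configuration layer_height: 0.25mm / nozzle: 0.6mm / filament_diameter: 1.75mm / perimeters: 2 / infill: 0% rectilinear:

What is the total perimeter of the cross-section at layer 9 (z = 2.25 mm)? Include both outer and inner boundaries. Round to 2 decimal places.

77.00 mm

At z = 2.25 mm: the cube is present — its section is the full 14.5×24 rectangle (perimeter 77.00 mm). Overall, the cross-section is a single solid region. Total boundary length (outer) = 77.00 mm.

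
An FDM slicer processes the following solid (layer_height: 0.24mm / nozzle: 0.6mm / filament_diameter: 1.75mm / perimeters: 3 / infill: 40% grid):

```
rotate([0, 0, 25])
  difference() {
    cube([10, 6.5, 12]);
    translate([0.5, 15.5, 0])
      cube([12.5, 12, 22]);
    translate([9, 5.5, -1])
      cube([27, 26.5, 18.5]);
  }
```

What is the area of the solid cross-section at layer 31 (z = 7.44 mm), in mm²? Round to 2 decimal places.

At z = 7.44 mm: the 10×6.5 cube contributes its full rectangle (area 65.00 mm²); the cube at (0.5, 15.5) is present — its section is the full 12.5×12 rectangle (area 150.00 mm²); the cube at (9, 5.5) is present — its section is the full 27×26.5 rectangle (area 715.50 mm²); Taking the first minus the rest: starting from the 10×6.5 cube (65.00 mm²), the 12.5×12 cube at (0.5, 15.5) misses the remaining region (no effect); the 27×26.5 cube at (9, 5.5) partially overlaps it — only the 1.00 mm² overlap (of its 715.50 mm²) is removed, clipping the outline — area = 64.00 mm²; (whole slice rotated 25° about Z — lengths, areas and connectivity unchanged). Overall, the cross-section is a single solid region. Net area = 64.00 mm².

64.00 mm²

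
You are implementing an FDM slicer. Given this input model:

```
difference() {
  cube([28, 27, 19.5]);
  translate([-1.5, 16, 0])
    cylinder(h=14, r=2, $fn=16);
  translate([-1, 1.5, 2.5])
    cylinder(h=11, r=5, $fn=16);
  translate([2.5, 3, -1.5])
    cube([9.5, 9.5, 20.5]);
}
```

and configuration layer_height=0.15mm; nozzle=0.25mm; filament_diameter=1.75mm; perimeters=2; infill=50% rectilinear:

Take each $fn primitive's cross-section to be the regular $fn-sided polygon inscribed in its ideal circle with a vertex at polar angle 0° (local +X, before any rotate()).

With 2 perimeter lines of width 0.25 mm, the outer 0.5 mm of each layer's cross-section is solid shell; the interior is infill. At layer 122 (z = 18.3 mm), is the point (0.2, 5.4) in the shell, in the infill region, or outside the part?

shell

At z = 18.3 mm: the 28×27 cube contributes its full rectangle; the cylinder at (-1.5, 16) does not reach this height (z outside [0, 14]); the cylinder at (-1, 1.5) is absent (z outside [2.5, 13.5]); the cube at (2.5, 3) (footprint 9.5×9.5) is included at this height; After the difference (first − rest): starting from the 28×27 cube, the 9.5×9.5 cube at (2.5, 3) lies wholly inside it (removes its full 90.25 mm² and its 38.00 mm outline becomes a hole wall) — 1 connected region with 1 hole. Overall, the cross-section is one region with 1 hole. The nearest boundary edge runs (0.00, 0.00)→(0.00, 27.00); distance from the point to it = 0.20 mm. The point is inside the cross-section, 0.20 mm from the nearest boundary — within the 0.5 mm shell band (2 × 0.25).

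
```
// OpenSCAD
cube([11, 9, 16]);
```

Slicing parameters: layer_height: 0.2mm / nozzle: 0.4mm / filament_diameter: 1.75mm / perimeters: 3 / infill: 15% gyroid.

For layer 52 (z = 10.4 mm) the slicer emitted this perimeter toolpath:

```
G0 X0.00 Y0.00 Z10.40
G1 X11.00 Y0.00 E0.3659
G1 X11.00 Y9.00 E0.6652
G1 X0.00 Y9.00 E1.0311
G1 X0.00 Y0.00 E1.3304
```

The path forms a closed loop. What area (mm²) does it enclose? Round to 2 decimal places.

Apply the shoelace formula to the sequence of (X, Y) vertices; enclosed area = 99.00 mm².

99.00 mm²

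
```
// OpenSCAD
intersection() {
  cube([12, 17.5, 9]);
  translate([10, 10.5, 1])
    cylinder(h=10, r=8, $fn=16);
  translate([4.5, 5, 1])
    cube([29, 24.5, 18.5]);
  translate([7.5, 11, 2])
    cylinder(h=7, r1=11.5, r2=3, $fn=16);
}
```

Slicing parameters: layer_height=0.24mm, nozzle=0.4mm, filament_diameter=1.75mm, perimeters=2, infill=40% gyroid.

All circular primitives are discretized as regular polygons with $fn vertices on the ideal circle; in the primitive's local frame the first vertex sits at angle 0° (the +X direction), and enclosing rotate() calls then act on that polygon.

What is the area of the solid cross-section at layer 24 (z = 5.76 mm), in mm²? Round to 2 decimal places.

At z = 5.76 mm: the cube (footprint 12×17.5) is included at this height (area 210.00 mm²); the r=8 cylinder at (10, 10.5) contributes a regular 16-gon of circumradius 8 (area = (16/2)·8.000²·sin(360°/16) = 195.93 mm²); the cube at (4.5, 5) (footprint 29×24.5) is included at this height (area 710.50 mm²); the cone at (7.5, 11) contributes a regular 16-gon of circumradius 6.934 (interpolated between r1=11.5 and r2=3 at t=0.537) (area = (16/2)·6.934²·sin(360°/16) = 147.21 mm²); After intersecting: the r=8 cylinder at (10, 10.5) partially overlaps the 12×17.5 cube; clipping to the common part keeps 125.33 mm²; the 29×24.5 cube at (4.5, 5) partially overlaps the running intersection; clipping to the common part keeps 92.60 mm²; the cone at (7.5, 11) partially overlaps the running intersection; clipping to the common part keeps 90.76 mm² — area = 90.76 mm². Overall, the cross-section is a single solid region. Net area = 90.76 mm².

90.76 mm²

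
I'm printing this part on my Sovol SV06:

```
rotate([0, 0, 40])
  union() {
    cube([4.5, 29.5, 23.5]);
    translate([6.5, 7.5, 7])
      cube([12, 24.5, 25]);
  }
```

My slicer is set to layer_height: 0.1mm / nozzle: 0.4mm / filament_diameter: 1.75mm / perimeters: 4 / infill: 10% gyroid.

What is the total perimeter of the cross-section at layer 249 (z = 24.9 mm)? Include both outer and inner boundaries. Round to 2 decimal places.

At z = 24.9 mm: the cube does not reach this height (z outside [0, 23.5]); the cube at (6.5, 7.5) is present — its section is the full 12×24.5 rectangle (perimeter 73.00 mm); Combining (union): only the 12×24.5 cube at (6.5, 7.5) is present, so the union is just that shape — boundary = 73.00 mm; (rotated 40° about Z; rotation is an isometry so areas/perimeters/island counts are preserved). Overall, the cross-section is a single solid region. Total boundary length (outer) = 73.00 mm.

73.00 mm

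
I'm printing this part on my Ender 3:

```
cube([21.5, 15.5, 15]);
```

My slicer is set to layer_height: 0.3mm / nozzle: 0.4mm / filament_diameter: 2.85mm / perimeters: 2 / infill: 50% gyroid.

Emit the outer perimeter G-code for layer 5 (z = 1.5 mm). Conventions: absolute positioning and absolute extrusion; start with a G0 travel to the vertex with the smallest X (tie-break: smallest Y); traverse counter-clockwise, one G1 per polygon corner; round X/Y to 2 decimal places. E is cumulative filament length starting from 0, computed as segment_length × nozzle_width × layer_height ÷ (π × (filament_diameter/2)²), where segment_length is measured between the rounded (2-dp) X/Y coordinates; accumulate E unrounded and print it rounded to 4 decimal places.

At z = 1.5 mm: the cube (footprint 21.5×15.5) is included at this height. The outline is a single polygon with 4 vertices. Extrusion per mm of travel: 0.4 × 0.3 / (π × 1.425²) = 0.018811. Accumulating E over each segment gives final E = 1.3920.

G0 X0.00 Y0.00 Z1.50
G1 X21.50 Y0.00 E0.4044
G1 X21.50 Y15.50 E0.6960
G1 X0.00 Y15.50 E1.1004
G1 X0.00 Y0.00 E1.3920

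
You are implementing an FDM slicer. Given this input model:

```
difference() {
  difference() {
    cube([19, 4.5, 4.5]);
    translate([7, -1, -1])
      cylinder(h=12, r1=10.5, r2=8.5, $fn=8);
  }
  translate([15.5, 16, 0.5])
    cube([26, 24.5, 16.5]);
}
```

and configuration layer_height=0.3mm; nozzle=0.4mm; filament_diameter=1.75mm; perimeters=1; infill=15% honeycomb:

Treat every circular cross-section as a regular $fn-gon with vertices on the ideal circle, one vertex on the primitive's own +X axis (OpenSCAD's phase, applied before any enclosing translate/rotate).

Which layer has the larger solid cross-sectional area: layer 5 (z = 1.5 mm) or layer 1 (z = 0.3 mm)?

layer 5 (z = 1.5 mm)

Layer 5 (z = 1.5): the cube (footprint 19×4.5) is included at this height (area 85.50 mm²); the cone at (7, -1) contributes a regular 8-gon of circumradius 10.083 (interpolated between r1=10.5 and r2=8.5 at t=0.208) (area = (8/2)·10.083²·sin(360°/8) = 287.58 mm²); Subtracting the remaining from the first: starting from the 19×4.5 cube (85.50 mm²), the cone at (7, -1) partially overlaps it — only the 70.82 mm² overlap (of its 287.58 mm²) is removed, clipping the outline — area = 14.68 mm²; the 26×24.5 cube at (15.5, 16) contributes its full rectangle (area 637.00 mm²); Taking the first minus the rest: starting from the result so far (14.68 mm²), the 26×24.5 cube at (15.5, 16) misses the remaining region (no effect) — area = 14.68 mm². So its area = 14.68 mm². Layer 1 (z = 0.3): the cube is present — its section is the full 19×4.5 rectangle (area 85.50 mm²); the cone at (7, -1): at t=0.108 of its height the radius interpolates to r₁+(r₂−r₁)t = 10.283, giving a regular 8-gon of that circumradius (area = (8/2)·10.283²·sin(360°/8) = 299.10 mm²); Taking the first minus the rest: starting from the 19×4.5 cube (85.50 mm²), the cone at (7, -1) partially overlaps it — only the 71.72 mm² overlap (of its 299.10 mm²) is removed, clipping the outline — area = 13.78 mm²; the cube at (15.5, 16) does not reach this height (z outside [0.5, 17]); Taking the first minus the rest: none of the subtracted shapes is present at this height, so the result so far is unchanged — area = 13.78 mm². So its area = 13.78 mm². Layer 5 is larger (14.68 vs 13.78 mm²).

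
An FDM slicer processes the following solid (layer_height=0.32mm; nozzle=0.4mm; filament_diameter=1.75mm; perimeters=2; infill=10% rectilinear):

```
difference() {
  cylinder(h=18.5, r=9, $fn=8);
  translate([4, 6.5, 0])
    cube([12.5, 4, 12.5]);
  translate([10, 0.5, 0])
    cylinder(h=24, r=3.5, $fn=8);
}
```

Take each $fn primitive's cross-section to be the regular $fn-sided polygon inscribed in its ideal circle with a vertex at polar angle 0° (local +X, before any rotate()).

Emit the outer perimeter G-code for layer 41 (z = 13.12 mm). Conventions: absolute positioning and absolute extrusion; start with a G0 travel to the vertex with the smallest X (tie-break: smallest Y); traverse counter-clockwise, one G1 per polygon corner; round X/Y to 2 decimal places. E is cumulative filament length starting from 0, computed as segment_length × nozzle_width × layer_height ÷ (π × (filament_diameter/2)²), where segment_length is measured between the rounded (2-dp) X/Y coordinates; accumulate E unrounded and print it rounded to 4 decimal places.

At z = 13.12 mm: the r=9 cylinder contributes a regular 8-gon of circumradius 9; the cube at (4, 6.5) does not reach this height (z outside [0, 12.5]); the cylinder at (10, 0.5): section is a regular 8-gon, circumradius r=3.5; After the difference (first − rest): starting from the r=9 cylinder, the r=3.5 cylinder at (10, 0.5) partially overlaps it — only the 7.28 mm² overlap (of its 34.65 mm²) is removed, clipping the outline — 1 connected region. The outline is a single polygon with 12 vertices. Extrusion per mm of travel: 0.4 × 0.32 / (π × 0.875²) = 0.053216. Accumulating E over each segment gives final E = 2.9571.

G0 X-9.00 Y0.00 Z13.12
G1 X-6.36 Y-6.36 E0.3665
G1 X0.00 Y-9.00 E0.7329
G1 X6.36 Y-6.36 E1.0994
G1 X8.09 Y-2.21 E1.3386
G1 X7.53 Y-1.97 E1.3711
G1 X6.50 Y0.50 E1.5135
G1 X7.53 Y2.97 E1.6559
G1 X7.73 Y3.06 E1.6676
G1 X6.36 Y6.36 E1.8577
G1 X0.00 Y9.00 E2.2242
G1 X-6.36 Y6.36 E2.5906
G1 X-9.00 Y0.00 E2.9571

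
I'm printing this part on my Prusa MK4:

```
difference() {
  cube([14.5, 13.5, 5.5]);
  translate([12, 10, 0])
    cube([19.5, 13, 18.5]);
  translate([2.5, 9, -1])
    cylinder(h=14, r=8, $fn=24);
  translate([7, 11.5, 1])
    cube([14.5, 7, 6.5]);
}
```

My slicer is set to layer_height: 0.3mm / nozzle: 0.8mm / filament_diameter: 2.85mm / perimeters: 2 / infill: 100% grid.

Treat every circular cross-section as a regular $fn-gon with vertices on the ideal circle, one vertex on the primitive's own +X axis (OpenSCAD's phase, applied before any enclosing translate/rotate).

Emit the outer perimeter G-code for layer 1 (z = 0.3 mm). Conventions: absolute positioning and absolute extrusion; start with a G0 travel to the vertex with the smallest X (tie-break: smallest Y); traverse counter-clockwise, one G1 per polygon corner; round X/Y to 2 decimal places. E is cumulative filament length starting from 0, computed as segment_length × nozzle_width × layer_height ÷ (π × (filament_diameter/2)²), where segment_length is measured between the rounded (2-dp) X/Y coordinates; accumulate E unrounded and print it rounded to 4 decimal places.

At z = 0.3 mm: the cube (footprint 14.5×13.5) is included at this height; the cube at (12, 10) (footprint 19.5×13) is included at this height; the r=8 cylinder at (2.5, 9) contributes a regular 24-gon of circumradius 8; the cube at (7, 11.5) does not reach this height (z outside [1, 7.5]); Taking the first minus the rest: starting from the 14.5×13.5 cube, the 19.5×13 cube at (12, 10) partially overlaps it — only the 8.75 mm² overlap (of its 253.50 mm²) is removed, clipping the outline; the r=8 cylinder at (2.5, 9) partially overlaps it — only the 114.29 mm² overlap (of its 198.77 mm²) is removed, clipping the outline — 1 connected region. The outline is a single polygon with 17 vertices. Extrusion per mm of travel: 0.8 × 0.3 / (π × 1.425²) = 0.037621. Accumulating E over each segment gives final E = 2.0619.

G0 X0.00 Y0.00 Z0.30
G1 X14.50 Y0.00 E0.5455
G1 X14.50 Y10.00 E0.9217
G1 X12.00 Y10.00 E1.0158
G1 X12.00 Y13.50 E1.1474
G1 X9.04 Y13.50 E1.2588
G1 X9.43 Y13.00 E1.2827
G1 X10.23 Y11.07 E1.3613
G1 X10.50 Y9.00 E1.4398
G1 X10.23 Y6.93 E1.5183
G1 X9.43 Y5.00 E1.5969
G1 X8.16 Y3.34 E1.6756
G1 X6.50 Y2.07 E1.7542
G1 X4.57 Y1.27 E1.8328
G1 X2.50 Y1.00 E1.9113
G1 X0.43 Y1.27 E1.9899
G1 X0.00 Y1.45 E2.0074
G1 X0.00 Y0.00 E2.0619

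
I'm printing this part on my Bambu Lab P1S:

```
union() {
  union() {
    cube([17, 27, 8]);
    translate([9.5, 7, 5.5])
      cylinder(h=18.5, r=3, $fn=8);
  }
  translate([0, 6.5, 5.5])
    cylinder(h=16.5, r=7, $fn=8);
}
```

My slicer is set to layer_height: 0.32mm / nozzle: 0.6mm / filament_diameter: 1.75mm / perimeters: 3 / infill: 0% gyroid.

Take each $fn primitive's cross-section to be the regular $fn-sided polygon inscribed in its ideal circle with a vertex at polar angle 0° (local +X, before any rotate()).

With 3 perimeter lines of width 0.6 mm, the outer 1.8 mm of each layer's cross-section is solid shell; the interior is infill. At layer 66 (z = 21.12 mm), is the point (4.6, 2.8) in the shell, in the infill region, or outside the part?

shell

At z = 21.12 mm: the cube is not intersected at this z (z outside [0, 8]); the r=3 cylinder at (9.5, 7) gives a regular 8-gon of circumradius 3 (constant along its height); Merging all regions: only the r=3 cylinder at (9.5, 7) is present, so the union is just that shape — 1 connected region; the r=7 cylinder at (0, 6.5) gives a regular 8-gon of circumradius 7 (constant along its height); Merging all regions: the regions partially overlap (shared area 0.25 mm²), so overlapping operands fuse into one piece — 1 connected region. Overall, the cross-section is a single solid region. The nearest boundary edge runs (6.85, 6.15)→(4.95, 1.55); distance from the point to it = 0.80 mm. The point is inside the cross-section, 0.80 mm from the nearest boundary — within the 1.8 mm shell band (3 × 0.6).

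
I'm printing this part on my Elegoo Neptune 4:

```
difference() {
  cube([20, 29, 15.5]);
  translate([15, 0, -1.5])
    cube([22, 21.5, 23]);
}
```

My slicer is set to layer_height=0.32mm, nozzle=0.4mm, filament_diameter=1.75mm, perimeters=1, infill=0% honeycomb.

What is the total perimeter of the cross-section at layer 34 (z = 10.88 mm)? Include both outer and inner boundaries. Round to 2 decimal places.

98.00 mm

At z = 10.88 mm: the cube is present — its section is the full 20×29 rectangle (perimeter 98.00 mm); the 22×21.5 cube at (15, 0) contributes its full rectangle (perimeter 87.00 mm); Taking the first minus the rest: starting from the 20×29 cube, the 22×21.5 cube at (15, 0) partially overlaps it — only the 107.50 mm² overlap (of its 473.00 mm²) is removed, clipping the outline — boundary = 98.00 mm. Overall, the cross-section is a single solid region. Total boundary length (outer) = 98.00 mm.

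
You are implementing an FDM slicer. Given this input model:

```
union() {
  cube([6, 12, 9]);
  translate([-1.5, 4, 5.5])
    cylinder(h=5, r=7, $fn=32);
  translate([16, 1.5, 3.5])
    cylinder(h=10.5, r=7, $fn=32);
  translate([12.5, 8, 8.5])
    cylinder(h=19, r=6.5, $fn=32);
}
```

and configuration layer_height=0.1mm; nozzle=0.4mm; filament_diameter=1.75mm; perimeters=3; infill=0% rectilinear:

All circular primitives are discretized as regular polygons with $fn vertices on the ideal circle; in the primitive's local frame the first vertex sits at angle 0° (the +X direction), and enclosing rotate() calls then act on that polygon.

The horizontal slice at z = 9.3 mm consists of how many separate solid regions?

At z = 9.3 mm: the cube is absent (z outside [0, 9]); the r=7 cylinder at (-1.5, 4) contributes a regular 32-gon of circumradius 7; the cylinder at (16, 1.5): section is a regular 32-gon, circumradius r=7; the r=6.5 cylinder at (12.5, 8) gives a regular 32-gon of circumradius 6.5 (constant along its height); Taking the union: the regions partially overlap (shared area 48.05 mm²), so overlapping operands fuse into one piece — 2 connected regions. The result has 2 disconnected regions.

2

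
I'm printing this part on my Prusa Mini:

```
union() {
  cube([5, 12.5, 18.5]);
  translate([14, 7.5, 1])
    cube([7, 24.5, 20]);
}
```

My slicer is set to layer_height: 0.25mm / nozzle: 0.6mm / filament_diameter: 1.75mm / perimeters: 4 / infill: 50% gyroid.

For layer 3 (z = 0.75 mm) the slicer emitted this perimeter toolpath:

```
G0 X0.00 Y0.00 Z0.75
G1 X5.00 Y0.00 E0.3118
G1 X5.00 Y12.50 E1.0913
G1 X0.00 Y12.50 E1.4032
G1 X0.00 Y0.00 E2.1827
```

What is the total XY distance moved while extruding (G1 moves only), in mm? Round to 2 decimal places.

Sum the Euclidean lengths of each G1 segment: total = 35.00 mm.

35.00 mm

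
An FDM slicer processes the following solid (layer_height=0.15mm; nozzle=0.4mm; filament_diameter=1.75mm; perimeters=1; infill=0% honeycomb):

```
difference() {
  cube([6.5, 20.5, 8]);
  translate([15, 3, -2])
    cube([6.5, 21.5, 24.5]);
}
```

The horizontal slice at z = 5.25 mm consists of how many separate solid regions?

1

At z = 5.25 mm: the cube is present — its section is the full 6.5×20.5 rectangle; the 6.5×21.5 cube at (15, 3) contributes its full rectangle; Subtracting the remaining from the first: starting from the 6.5×20.5 cube, the 6.5×21.5 cube at (15, 3) misses the remaining region (no effect) — 1 connected region. The result has 1 disconnected region.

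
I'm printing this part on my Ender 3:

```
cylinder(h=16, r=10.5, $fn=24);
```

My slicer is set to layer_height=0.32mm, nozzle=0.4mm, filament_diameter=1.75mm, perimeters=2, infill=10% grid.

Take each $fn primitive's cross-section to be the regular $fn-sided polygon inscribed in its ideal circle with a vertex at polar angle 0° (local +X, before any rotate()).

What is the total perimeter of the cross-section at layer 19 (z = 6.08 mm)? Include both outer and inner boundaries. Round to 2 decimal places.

At z = 6.08 mm: the cylinder: section is a regular 24-gon, circumradius r=10.5 (perimeter = 2·24·10.500·sin(180°/24) = 65.79 mm). Overall, the cross-section is a single solid region. Total boundary length (outer) = 65.79 mm.

65.79 mm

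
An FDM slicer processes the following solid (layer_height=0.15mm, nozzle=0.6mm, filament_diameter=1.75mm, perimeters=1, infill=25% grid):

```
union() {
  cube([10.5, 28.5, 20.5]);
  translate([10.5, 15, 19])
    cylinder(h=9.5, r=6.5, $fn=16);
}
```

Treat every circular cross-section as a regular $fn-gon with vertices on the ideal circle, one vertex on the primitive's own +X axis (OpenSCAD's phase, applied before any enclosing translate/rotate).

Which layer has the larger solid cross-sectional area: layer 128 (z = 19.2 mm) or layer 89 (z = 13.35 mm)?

layer 128 (z = 19.2 mm)

Layer 128 (z = 19.2): the cube is present — its section is the full 10.5×28.5 rectangle (area 299.25 mm²); the cylinder at (10.5, 15): section is a regular 16-gon, circumradius r=6.5 (area = (16/2)·6.500²·sin(360°/16) = 129.35 mm²); Merging all regions: the regions partially overlap — summed areas 428.60 mm² minus the doubly-counted overlap 64.67 mm² gives 363.92 mm² — area = 363.92 mm². So its area = 363.92 mm². Layer 89 (z = 13.35): the cube (footprint 10.5×28.5) is included at this height (area 299.25 mm²); the cylinder at (10.5, 15) does not reach this height (z outside [19, 28.5]); Merging all regions: only the 10.5×28.5 cube is present, so the union is just that shape — area = 299.25 mm². So its area = 299.25 mm². Layer 128 is larger (363.92 vs 299.25 mm²).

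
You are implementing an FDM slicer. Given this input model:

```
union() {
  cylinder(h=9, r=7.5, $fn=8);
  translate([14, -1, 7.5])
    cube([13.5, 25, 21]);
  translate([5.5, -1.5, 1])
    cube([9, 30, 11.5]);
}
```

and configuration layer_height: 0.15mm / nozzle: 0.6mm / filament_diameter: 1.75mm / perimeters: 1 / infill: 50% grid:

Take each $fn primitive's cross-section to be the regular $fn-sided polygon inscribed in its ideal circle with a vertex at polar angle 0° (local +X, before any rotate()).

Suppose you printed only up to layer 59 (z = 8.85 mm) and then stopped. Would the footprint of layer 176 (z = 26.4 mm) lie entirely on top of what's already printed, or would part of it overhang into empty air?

entirely on top

Compare the two slices. At z = 8.85: the r=7.5 cylinder gives a regular 8-gon of circumradius 7.5 (constant along its height) (area = (8/2)·7.500²·sin(360°/8) = 159.10 mm²); the cube at (14, -1) (footprint 13.5×25) is included at this height (area 337.50 mm²); the 9×30 cube at (5.5, -1.5) contributes its full rectangle (area 270.00 mm²); Taking the union: the regions partially overlap — summed areas 766.60 mm² minus the doubly-counted overlap 19.86 mm² gives 746.74 mm² — area = 746.74 mm². At z = 26.4: the cylinder is not intersected at this z (z outside [0, 9]); the cube at (14, -1) is present — its section is the full 13.5×25 rectangle (area 337.50 mm²); the cube at (5.5, -1.5) is absent (z outside [1, 12.5]); Taking the union: only the 13.5×25 cube at (14, -1) is present, so the union is just that shape — area = 337.50 mm². Checking containment: the cross-section at z = 26.4 is a subset of the cross-section at z = 8.85.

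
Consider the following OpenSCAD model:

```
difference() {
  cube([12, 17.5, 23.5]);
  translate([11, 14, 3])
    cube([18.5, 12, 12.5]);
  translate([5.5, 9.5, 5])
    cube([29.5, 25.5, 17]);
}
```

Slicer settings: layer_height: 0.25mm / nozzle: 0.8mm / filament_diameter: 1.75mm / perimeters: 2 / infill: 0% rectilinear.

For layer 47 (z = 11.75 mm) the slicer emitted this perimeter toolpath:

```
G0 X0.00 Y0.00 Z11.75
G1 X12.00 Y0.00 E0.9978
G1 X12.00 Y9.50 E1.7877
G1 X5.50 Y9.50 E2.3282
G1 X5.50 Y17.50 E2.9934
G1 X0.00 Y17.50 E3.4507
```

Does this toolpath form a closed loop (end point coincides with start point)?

no

Start point (G0): (0.00, 0.00). End point (last G1): the path does not return to the start — open.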